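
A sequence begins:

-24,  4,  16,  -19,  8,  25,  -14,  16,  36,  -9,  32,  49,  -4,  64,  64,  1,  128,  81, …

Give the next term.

The terms cycle through 3 interleaved subsequences.
Subsequence A is -24, -19, -14, -9, -4, 1, which is linear: a_n = -29 + 5·n.
Subsequence B is 4, 8, 16, 32, 64, 128, which is geometric, ×2 each step.
Subsequence C is 16, 25, 36, 49, 64, 81, which is consecutive squares n² from n = 4.
The 19th slot belongs to subsequence A; its 7th term is 6.

6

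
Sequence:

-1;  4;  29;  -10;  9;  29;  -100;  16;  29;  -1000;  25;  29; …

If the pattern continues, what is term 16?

The terms cycle through 3 interleaved subsequences.
Subsequence A: -1, -10, -100, -1000 — multiplying by 10 each time.
Subsequence B: 4, 9, 16, 25 — the squares 2², 3², 4², ….
Subsequence C: 29, 29, 29, 29 — always 29.
Position 16 falls in subsequence A as its term 6, giving -100000.

-100000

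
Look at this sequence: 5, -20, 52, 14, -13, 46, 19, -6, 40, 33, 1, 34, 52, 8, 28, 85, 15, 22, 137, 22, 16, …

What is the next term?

Read the sequence 3 terms at a time; column i is its own pattern.
Subsequence A is 5, 14, 19, 33, 52, 85, 137, which is Fibonacci-style (each term is the sum of the two before it).
Subsequence B is -20, -13, -6, 1, 8, 15, 22, which is arithmetic with common difference +7.
Subsequence C is 52, 46, 40, 34, 28, 22, 16, which is arithmetic, step −6.
Position 22 falls in subsequence A as its term 8, giving 222.

222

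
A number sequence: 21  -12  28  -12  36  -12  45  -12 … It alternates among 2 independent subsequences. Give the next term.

The terms cycle through 2 interleaved subsequences.
Track A = 21, 28, 36, 45: the triangular numbers T_6, T_7, ….
Track B = -12, -12, -12, -12: always -12.
Position 9 falls in track A as its term 5, giving 55.

55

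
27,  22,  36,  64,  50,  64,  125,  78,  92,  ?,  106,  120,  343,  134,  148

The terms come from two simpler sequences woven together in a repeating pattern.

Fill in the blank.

The slot pattern repeats as ABB (period 3), so there are 2 interleaved tracks.
Stream A: 27, 64, 125, ?, 343. Perfect cubes starting at 3³.
Stream B: 22, 36, 50, 64, 78, 92, 106, 120, 134, 148. Linear: a_n = 8 + 14·n.
So the missing entry in stream A is 216.

216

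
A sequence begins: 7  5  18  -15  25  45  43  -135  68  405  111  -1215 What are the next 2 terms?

179, 3645

Positions 1, 3, 5, … form one subsequence and positions 2, 4, 6, … form another.
Subsequence A: 7, 18, 25, 43, 68, 111 — a Fibonacci-like recurrence a_n = a_{n-1} + a_{n-2}.
Subsequence B: 5, -15, 45, -135, 405, -1215 — geometric, ×-3 each step.
The 13th slot belongs to subsequence A; its 7th term is 179.
Term 14 comes from subsequence B (its 7th entry): 3645.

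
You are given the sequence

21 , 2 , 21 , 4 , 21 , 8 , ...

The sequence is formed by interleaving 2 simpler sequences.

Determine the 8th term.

16

The terms cycle through 2 interleaved subsequences.
Track A: 21, 21, 21. Always 21.
Track B: 2, 4, 8. Powers of 2.
Term 8 comes from track B (its 4th entry): 16.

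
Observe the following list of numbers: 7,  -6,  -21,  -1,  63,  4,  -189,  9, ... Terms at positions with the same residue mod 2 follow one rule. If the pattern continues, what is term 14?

24

Odd-indexed and even-indexed terms follow separate rules.
Track A: 7, -21, 63, -189. Geometric with ratio -3.
Track B: -6, -1, 4, 9. Linear: a_n = -11 + 5·n.
The 14th slot belongs to track B; its 7th term is 24.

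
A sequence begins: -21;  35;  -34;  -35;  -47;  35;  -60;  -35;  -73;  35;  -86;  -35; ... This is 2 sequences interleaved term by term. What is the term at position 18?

35

Positions 1, 3, 5, … form one subsequence and positions 2, 4, 6, … form another.
Track A: -21, -34, -47, -60, -73, -86 — subtracting 13 each time.
Track B: 35, -35, 35, -35, 35, -35 — oscillating between 35 and -35.
The 18th slot belongs to track B; its 9th term is 35.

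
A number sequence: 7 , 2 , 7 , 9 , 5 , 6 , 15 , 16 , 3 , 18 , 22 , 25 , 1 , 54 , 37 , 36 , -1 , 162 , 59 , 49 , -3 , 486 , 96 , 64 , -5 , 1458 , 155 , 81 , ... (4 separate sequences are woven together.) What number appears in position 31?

Read the sequence 4 terms at a time; column i is its own pattern.
Subsequence A: 7, 5, 3, 1, -1, -3, -5 — subtracting 2 each time.
Subsequence B: 2, 6, 18, 54, 162, 486, 1458 — geometric with ratio 3.
Subsequence C: 7, 15, 22, 37, 59, 96, 155 — each term equals the sum of the previous two.
Subsequence D: 9, 16, 25, 36, 49, 64, 81 — perfect squares starting at 3².
Position 31 → subsequence C, term 8 = 251.

251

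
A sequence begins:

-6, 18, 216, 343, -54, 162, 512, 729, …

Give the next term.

Reading positions in blocks of 4 reveals the pattern AABB — 2 tracks woven together.
Stream A = -6, 18, -54, 162: geometric with ratio -3.
Stream B = 216, 343, 512, 729: consecutive cubes n³ from n = 6.
Position 9 → stream A, term 5 = -486.

-486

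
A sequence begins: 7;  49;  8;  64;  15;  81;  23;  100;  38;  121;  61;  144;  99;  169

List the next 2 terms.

160, 196

Positions 1, 3, 5, … form one subsequence and positions 2, 4, 6, … form another.
Subsequence A is 7, 8, 15, 23, 38, 61, 99, which is each term equals the sum of the previous two.
Subsequence B is 49, 64, 81, 100, 121, 144, 169, which is perfect squares starting at 7².
Position 15 falls in subsequence A as its term 8, giving 160.
The 16th slot belongs to subsequence B; its 8th term is 196.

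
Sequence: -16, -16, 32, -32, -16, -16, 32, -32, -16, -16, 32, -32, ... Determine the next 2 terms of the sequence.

Positions follow the repeating pattern AABB; grouping by letter gives 2 tracks.
Stream A: -16, -16, -16, -16, -16, -16 — constant -16.
Stream B: 32, -32, 32, -32, 32, -32 — oscillating between 32 and -32.
Position 13 → stream A, term 7 = -16.
The 14th slot belongs to stream A; its 8th term is -16.

-16, -16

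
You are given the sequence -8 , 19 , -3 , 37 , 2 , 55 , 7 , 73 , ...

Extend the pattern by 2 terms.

12, 91

Positions 1, 3, 5, … form one subsequence and positions 2, 4, 6, … form another.
Track A: -8, -3, 2, 7. Linear: a_n = -13 + 5·n.
Track B: 19, 37, 55, 73. Arithmetic, step +18.
Term 9 comes from track A (its 5th entry): 12.
The 10th slot belongs to track B; its 5th term is 91.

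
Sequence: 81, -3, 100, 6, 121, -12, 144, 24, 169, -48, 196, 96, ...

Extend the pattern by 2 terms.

Taking every 2nd term gives 2 separate tracks.
Track A: 81, 100, 121, 144, 169, 196 — perfect squares starting at 9².
Track B: -3, 6, -12, 24, -48, 96 — a geometric progression (common ratio -2).
Term 13 comes from track A (its 7th entry): 225.
The 14th slot belongs to track B; its 7th term is -192.

225, -192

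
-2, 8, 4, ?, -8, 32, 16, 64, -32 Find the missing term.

Odd-indexed and even-indexed terms follow separate rules.
Stream A = -2, 4, -8, 16, -32: geometric with ratio -2.
Stream B = 8, ?, 32, 64: powers of 2.
Filling stream B at index 2 by its rule yields 16.

16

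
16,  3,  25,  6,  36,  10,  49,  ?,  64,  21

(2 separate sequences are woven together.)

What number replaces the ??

15

Taking every 2nd term gives 2 separate tracks.
Stream A = 16, 25, 36, 49, 64: the squares 4², 5², 6², ….
Stream B = 3, 6, 10, ?, 21: the triangular numbers T_2, T_3, ….
The gap is stream B's term 4; the rule gives 15.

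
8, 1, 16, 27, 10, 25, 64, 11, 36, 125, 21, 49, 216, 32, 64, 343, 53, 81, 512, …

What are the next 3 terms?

85, 100, 729

The terms cycle through 3 interleaved subsequences.
Stream A: 8, 27, 64, 125, 216, 343, 512 — perfect cubes starting at 2³.
Stream B: 1, 10, 11, 21, 32, 53 — a Fibonacci-like recurrence a_n = a_{n-1} + a_{n-2}.
Stream C: 16, 25, 36, 49, 64, 81 — consecutive squares n² from n = 4.
Term 20 comes from stream B (its 7th entry): 85.
Position 21 falls in stream C as its term 7, giving 100.
Term 22 comes from stream A (its 8th entry): 729.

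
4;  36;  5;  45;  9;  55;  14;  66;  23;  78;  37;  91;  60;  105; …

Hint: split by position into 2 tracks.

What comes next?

Taking every 2nd term gives 2 separate tracks.
Track A = 4, 5, 9, 14, 23, 37, 60: each term equals the sum of the previous two.
Track B = 36, 45, 55, 66, 78, 91, 105: triangular numbers starting at T_8.
Position 15 falls in track A as its term 8, giving 97.

97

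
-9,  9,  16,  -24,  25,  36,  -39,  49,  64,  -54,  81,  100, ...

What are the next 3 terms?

-69, 121, 144

Reading positions in blocks of 3 reveals the pattern ABB — 2 tracks woven together.
Track A = -9, -24, -39, -54: arithmetic, step −15.
Track B = 9, 16, 25, 36, 49, 64, 81, 100: perfect squares starting at 3².
Term 13 comes from track A (its 5th entry): -69.
Position 14 → track B, term 9 = 121.
Term 15 comes from track B (its 10th entry): 144.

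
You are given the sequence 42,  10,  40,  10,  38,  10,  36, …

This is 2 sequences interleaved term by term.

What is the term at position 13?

30

Split by position mod 2 into 2 tracks.
Subsequence A: 42, 40, 38, 36. Subtracting 2 each time.
Subsequence B: 10, 10, 10. Constant 10.
Position 13 → subsequence A, term 7 = 30.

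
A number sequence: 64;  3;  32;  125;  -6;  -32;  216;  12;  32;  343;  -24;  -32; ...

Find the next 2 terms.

Read the sequence 3 terms at a time; column i is its own pattern.
Track A is 64, 125, 216, 343, which is the cubes 4³, 5³, 6³, ….
Track B is 3, -6, 12, -24, which is geometric with ratio -2.
Track C is 32, -32, 32, -32, which is the oscillation 32·(−1)^(n+1).
Position 13 → track A, term 5 = 512.
Position 14 falls in track B as its term 5, giving 48.

512, 48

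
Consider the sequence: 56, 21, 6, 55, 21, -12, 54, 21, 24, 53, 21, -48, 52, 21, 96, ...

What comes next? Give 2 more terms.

51, 21

Split by position mod 3 into 3 tracks.
Subsequence A: 56, 55, 54, 53, 52 — linear: a_n = 57 − n.
Subsequence B: 21, 21, 21, 21, 21 — the constant sequence 21.
Subsequence C: 6, -12, 24, -48, 96 — multiplying by -2 each time.
Position 16 → subsequence A, term 6 = 51.
Term 17 comes from subsequence B (its 6th entry): 21.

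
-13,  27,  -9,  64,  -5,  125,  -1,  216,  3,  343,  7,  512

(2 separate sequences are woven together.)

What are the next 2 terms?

Taking every 2nd term gives 2 separate tracks.
Subsequence A: -13, -9, -5, -1, 3, 7. Arithmetic with common difference +4.
Subsequence B: 27, 64, 125, 216, 343, 512. Perfect cubes starting at 3³.
The 13th slot belongs to subsequence A; its 7th term is 11.
The 14th slot belongs to subsequence B; its 7th term is 729.

11, 729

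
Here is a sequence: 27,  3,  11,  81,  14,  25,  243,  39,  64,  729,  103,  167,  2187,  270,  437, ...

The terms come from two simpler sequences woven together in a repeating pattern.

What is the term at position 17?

Positions follow the repeating pattern ABB; grouping by letter gives 2 tracks.
Track A: 27, 81, 243, 729, 2187. Powers of 3.
Track B: 3, 11, 14, 25, 39, 64, 103, 167, 270, 437. Each term equals the sum of the previous two.
The 17th slot belongs to track B; its 11th term is 707.

707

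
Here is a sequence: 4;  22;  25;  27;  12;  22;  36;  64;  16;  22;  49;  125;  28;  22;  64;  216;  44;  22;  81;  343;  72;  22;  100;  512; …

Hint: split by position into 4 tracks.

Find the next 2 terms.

116, 22

Split by position mod 4: positions 1, 5, 9, … form one track, and each other residue class forms its own.
Stream A: 4, 12, 16, 28, 44, 72 (each term equals the sum of the previous two).
Stream B: 22, 22, 22, 22, 22, 22 (constant 22).
Stream C: 25, 36, 49, 64, 81, 100 (consecutive squares n² from n = 5).
Stream D: 27, 64, 125, 216, 343, 512 (consecutive cubes n³ from n = 3).
Position 25 → stream A, term 7 = 116.
Position 26 falls in stream B as its term 7, giving 22.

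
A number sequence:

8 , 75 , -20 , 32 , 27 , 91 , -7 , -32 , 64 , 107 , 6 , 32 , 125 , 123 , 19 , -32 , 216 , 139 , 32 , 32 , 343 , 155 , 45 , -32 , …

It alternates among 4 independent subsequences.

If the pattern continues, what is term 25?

Split by position mod 4 into 4 tracks.
Track A is 8, 27, 64, 125, 216, 343, which is the cubes 2³, 3³, 4³, ….
Track B is 75, 91, 107, 123, 139, 155, which is arithmetic with common difference +16.
Track C is -20, -7, 6, 19, 32, 45, which is arithmetic with common difference +13.
Track D is 32, -32, 32, -32, 32, -32, which is the oscillation 32·(−1)^(n+1).
The 25th slot belongs to track A; its 7th term is 512.

512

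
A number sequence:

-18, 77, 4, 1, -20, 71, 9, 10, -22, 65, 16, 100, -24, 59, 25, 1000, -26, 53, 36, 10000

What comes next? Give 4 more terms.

-28, 47, 49, 100000

Split by position mod 4 into 4 tracks.
Stream A = -18, -20, -22, -24, -26: subtracting 2 each time.
Stream B = 77, 71, 65, 59, 53: arithmetic, step −6.
Stream C = 4, 9, 16, 25, 36: consecutive squares n² from n = 2.
Stream D = 1, 10, 100, 1000, 10000: powers of 10.
Position 21 → stream A, term 6 = -28.
The 22nd slot belongs to stream B; its 6th term is 47.
Term 23 comes from stream C (its 6th entry): 49.
Term 24 comes from stream D (its 6th entry): 100000.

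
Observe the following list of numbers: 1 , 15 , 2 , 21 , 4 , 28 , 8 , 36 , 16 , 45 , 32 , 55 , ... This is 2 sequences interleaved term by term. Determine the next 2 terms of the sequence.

64, 66

Positions 1, 3, 5, … form one subsequence and positions 2, 4, 6, … form another.
Stream A: 1, 2, 4, 8, 16, 32. Powers 2^0, 2^1, 2^2, ….
Stream B: 15, 21, 28, 36, 45, 55. Triangular numbers starting at T_5.
The 13th slot belongs to stream A; its 7th term is 64.
The 14th slot belongs to stream B; its 7th term is 66.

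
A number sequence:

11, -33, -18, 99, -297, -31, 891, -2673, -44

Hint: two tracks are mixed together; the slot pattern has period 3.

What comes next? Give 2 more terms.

8019, -24057

Positions follow the repeating pattern AAB; grouping by letter gives 2 tracks.
Track A: 11, -33, 99, -297, 891, -2673. Multiplying by -3 each time.
Track B: -18, -31, -44. Linear: a_n = -5 − 13·n.
Position 10 → track A, term 7 = 8019.
Position 11 falls in track A as its term 8, giving -24057.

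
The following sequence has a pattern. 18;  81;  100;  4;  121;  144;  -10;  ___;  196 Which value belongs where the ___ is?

Reading positions in blocks of 3 reveals the pattern ABB — 2 tracks woven together.
Stream A: 18, 4, -10. Arithmetic with common difference −14.
Stream B: 81, 100, 121, 144, ?, 196. Consecutive squares n² from n = 9.
Filling stream B at index 5 by its rule yields 169.

169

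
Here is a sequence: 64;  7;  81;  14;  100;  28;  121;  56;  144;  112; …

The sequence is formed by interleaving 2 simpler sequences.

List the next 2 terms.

Split by position mod 2 into 2 tracks.
Stream A = 64, 81, 100, 121, 144: consecutive squares n² from n = 8.
Stream B = 7, 14, 28, 56, 112: multiplying by 2 each time.
Position 11 falls in stream A as its term 6, giving 169.
Position 12 falls in stream B as its term 6, giving 224.

169, 224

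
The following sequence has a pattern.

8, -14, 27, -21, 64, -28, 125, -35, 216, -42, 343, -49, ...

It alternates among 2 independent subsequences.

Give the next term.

Odd-indexed and even-indexed terms follow separate rules.
Track A: 8, 27, 64, 125, 216, 343 (the cubes 2³, 3³, 4³, …).
Track B: -14, -21, -28, -35, -42, -49 (arithmetic, step −7).
Term 13 comes from track A (its 7th entry): 512.

512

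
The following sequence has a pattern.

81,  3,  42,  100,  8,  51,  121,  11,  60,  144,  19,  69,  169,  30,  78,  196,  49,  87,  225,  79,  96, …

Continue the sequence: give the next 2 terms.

256, 128

The terms cycle through 3 interleaved subsequences.
Subsequence A = 81, 100, 121, 144, 169, 196, 225: the squares 9², 10², 11², ….
Subsequence B = 3, 8, 11, 19, 30, 49, 79: each term equals the sum of the previous two.
Subsequence C = 42, 51, 60, 69, 78, 87, 96: arithmetic with common difference +9.
Position 22 falls in subsequence A as its term 8, giving 256.
Position 23 falls in subsequence B as its term 8, giving 128.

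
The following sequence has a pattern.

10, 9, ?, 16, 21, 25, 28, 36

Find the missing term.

Split by position mod 2 into 2 tracks.
Track A: 10, ?, 21, 28. The triangular numbers T_4, T_5, ….
Track B: 9, 16, 25, 36. Consecutive squares n² from n = 3.
Track A's pattern makes the blank 15.

15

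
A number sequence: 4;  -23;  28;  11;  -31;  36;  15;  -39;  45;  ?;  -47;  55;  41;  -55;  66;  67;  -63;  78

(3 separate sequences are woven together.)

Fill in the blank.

26

Taking every 3rd term gives 3 separate tracks.
Stream A: 4, 11, 15, ?, 41, 67 (a Fibonacci-like recurrence a_n = a_{n-1} + a_{n-2}).
Stream B: -23, -31, -39, -47, -55, -63 (arithmetic, step −8).
Stream C: 28, 36, 45, 55, 66, 78 (triangular numbers starting at T_7).
Stream A's pattern makes the blank 26.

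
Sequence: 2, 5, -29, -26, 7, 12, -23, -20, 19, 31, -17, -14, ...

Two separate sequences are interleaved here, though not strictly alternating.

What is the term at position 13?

50

Reading positions in blocks of 4 reveals the pattern AABB — 2 tracks woven together.
Track A = 2, 5, 7, 12, 19, 31: Fibonacci-style (each term is the sum of the two before it).
Track B = -29, -26, -23, -20, -17, -14: adding 3 each time.
Position 13 → track A, term 7 = 50.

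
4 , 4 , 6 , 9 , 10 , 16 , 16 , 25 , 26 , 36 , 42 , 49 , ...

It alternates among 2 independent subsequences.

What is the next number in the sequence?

68

The terms cycle through 2 interleaved subsequences.
Track A is 4, 6, 10, 16, 26, 42, which is each term equals the sum of the previous two.
Track B is 4, 9, 16, 25, 36, 49, which is the squares 2², 3², 4², ….
Term 13 comes from track A (its 7th entry): 68.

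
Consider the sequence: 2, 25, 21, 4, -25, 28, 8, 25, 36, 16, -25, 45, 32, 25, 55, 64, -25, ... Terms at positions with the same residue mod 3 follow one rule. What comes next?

Split by position mod 3 into 3 tracks.
Track A: 2, 4, 8, 16, 32, 64. Successive powers of 2.
Track B: 25, -25, 25, -25, 25, -25. Alternating ±25.
Track C: 21, 28, 36, 45, 55. The triangular numbers T_6, T_7, ….
Position 18 → track C, term 6 = 66.

66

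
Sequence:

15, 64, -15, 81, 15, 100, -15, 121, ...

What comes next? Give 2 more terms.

Odd-indexed and even-indexed terms follow separate rules.
Stream A: 15, -15, 15, -15. Alternating ±15.
Stream B: 64, 81, 100, 121. Consecutive squares n² from n = 8.
The 9th slot belongs to stream A; its 5th term is 15.
Position 10 falls in stream B as its term 5, giving 144.

15, 144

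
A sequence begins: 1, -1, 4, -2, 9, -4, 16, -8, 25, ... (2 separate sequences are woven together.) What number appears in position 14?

The terms cycle through 2 interleaved subsequences.
Track A: 1, 4, 9, 16, 25 (perfect squares starting at 1²).
Track B: -1, -2, -4, -8 (geometric with ratio 2).
The 14th slot belongs to track B; its 7th term is -64.

-64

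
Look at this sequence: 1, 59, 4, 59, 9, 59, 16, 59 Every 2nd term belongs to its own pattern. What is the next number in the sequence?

25

The terms cycle through 2 interleaved subsequences.
Track A: 1, 4, 9, 16 — consecutive squares n² from n = 1.
Track B: 59, 59, 59, 59 — always 59.
The 9th slot belongs to track A; its 5th term is 25.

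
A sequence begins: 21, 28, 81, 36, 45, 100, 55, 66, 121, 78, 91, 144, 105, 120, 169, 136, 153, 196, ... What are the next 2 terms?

171, 190

Reading positions in blocks of 3 reveals the pattern AAB — 2 tracks woven together.
Track A: 21, 28, 36, 45, 55, 66, 78, 91, 105, 120, 136, 153 — the triangular numbers T_6, T_7, ….
Track B: 81, 100, 121, 144, 169, 196 — consecutive squares n² from n = 9.
Position 19 falls in track A as its term 13, giving 171.
Term 20 comes from track A (its 14th entry): 190.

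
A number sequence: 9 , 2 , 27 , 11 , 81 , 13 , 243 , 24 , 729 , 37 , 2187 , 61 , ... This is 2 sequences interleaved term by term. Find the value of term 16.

Positions 1, 3, 5, … form one subsequence and positions 2, 4, 6, … form another.
Stream A: 9, 27, 81, 243, 729, 2187 (powers 3^2, 3^3, 3^4, …).
Stream B: 2, 11, 13, 24, 37, 61 (Fibonacci-style (each term is the sum of the two before it)).
The 16th slot belongs to stream B; its 8th term is 159.

159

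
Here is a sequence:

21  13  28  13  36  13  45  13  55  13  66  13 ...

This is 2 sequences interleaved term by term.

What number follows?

78

Split by position mod 2 into 2 tracks.
Subsequence A is 21, 28, 36, 45, 55, 66, which is triangular numbers starting at T_6.
Subsequence B is 13, 13, 13, 13, 13, 13, which is constant 13.
Position 13 falls in subsequence A as its term 7, giving 78.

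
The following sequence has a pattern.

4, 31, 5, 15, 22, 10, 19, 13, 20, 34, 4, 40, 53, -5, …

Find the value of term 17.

-14

The terms cycle through 3 interleaved subsequences.
Stream A is 4, 15, 19, 34, 53, which is a Fibonacci-like recurrence a_n = a_{n-1} + a_{n-2}.
Stream B is 31, 22, 13, 4, -5, which is arithmetic with common difference −9.
Stream C is 5, 10, 20, 40, which is geometric, ×2 each step.
Term 17 comes from stream B (its 6th entry): -14.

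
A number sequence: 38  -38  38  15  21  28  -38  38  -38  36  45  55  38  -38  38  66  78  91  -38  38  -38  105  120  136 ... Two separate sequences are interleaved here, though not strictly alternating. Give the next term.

38

Positions follow the repeating pattern AAABBB; grouping by letter gives 2 tracks.
Track A = 38, -38, 38, -38, 38, -38, 38, -38, 38, -38, 38, -38: oscillating between 38 and -38.
Track B = 15, 21, 28, 36, 45, 55, 66, 78, 91, 105, 120, 136: the triangular numbers T_5, T_6, ….
Term 25 comes from track A (its 13th entry): 38.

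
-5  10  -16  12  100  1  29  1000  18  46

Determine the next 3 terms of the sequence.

10000, 35, 63

Taking every 3rd term gives 3 separate tracks.
Stream A = -5, 12, 29, 46: linear: a_n = -22 + 17·n.
Stream B = 10, 100, 1000: a geometric progression (common ratio 10).
Stream C = -16, 1, 18: arithmetic, step +17.
Term 11 comes from stream B (its 4th entry): 10000.
Position 12 falls in stream C as its term 4, giving 35.
The 13th slot belongs to stream A; its 5th term is 63.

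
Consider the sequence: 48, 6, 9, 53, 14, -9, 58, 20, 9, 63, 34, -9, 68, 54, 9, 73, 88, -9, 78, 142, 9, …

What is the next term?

83

Split by position mod 3: positions 1, 4, 7, … form one track, and each other residue class forms its own.
Track A is 48, 53, 58, 63, 68, 73, 78, which is linear: a_n = 43 + 5·n.
Track B is 6, 14, 20, 34, 54, 88, 142, which is Fibonacci-style (each term is the sum of the two before it).
Track C is 9, -9, 9, -9, 9, -9, 9, which is the oscillation 9·(−1)^(n+1).
Term 22 comes from track A (its 8th entry): 83.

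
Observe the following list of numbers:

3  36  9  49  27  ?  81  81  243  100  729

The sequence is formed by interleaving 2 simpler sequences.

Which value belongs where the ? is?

64

Split by position mod 2 into 2 tracks.
Track A = 3, 9, 27, 81, 243, 729: multiplying by 3 each time.
Track B = 36, 49, ?, 81, 100: perfect squares starting at 6².
So the missing entry in track B is 64.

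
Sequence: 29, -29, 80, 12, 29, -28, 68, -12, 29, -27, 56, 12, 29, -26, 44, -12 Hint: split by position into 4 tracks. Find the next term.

29

Read the sequence 4 terms at a time; column i is its own pattern.
Subsequence A: 29, 29, 29, 29 — constant 29.
Subsequence B: -29, -28, -27, -26 — adding 1 each time.
Subsequence C: 80, 68, 56, 44 — arithmetic, step −12.
Subsequence D: 12, -12, 12, -12 — alternating ±12.
Term 17 comes from subsequence A (its 5th entry): 29.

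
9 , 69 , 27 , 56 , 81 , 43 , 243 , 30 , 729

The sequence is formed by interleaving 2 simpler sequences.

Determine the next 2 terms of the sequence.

Split by position mod 2 into 2 tracks.
Track A: 9, 27, 81, 243, 729 (powers 3^2, 3^3, 3^4, …).
Track B: 69, 56, 43, 30 (arithmetic, step −13).
The 10th slot belongs to track B; its 5th term is 17.
Position 11 falls in track A as its term 6, giving 2187.

17, 2187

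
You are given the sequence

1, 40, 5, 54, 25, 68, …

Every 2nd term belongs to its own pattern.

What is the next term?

Taking every 2nd term gives 2 separate tracks.
Track A: 1, 5, 25 — geometric with ratio 5.
Track B: 40, 54, 68 — arithmetic with common difference +14.
Position 7 falls in track A as its term 4, giving 125.

125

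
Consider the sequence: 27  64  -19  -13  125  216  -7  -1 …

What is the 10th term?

512

Reading positions in blocks of 4 reveals the pattern AABB — 2 tracks woven together.
Track A: 27, 64, 125, 216 (consecutive cubes n³ from n = 3).
Track B: -19, -13, -7, -1 (arithmetic with common difference +6).
Term 10 comes from track A (its 6th entry): 512.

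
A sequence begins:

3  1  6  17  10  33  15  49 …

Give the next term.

21

Taking every 2nd term gives 2 separate tracks.
Subsequence A: 3, 6, 10, 15 — triangular numbers n(n+1)/2 for n = 2, 3, ….
Subsequence B: 1, 17, 33, 49 — adding 16 each time.
Position 9 → subsequence A, term 5 = 21.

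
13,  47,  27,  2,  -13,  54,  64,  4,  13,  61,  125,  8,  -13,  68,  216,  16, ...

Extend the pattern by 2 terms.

The terms cycle through 4 interleaved subsequences.
Track A: 13, -13, 13, -13 — alternating ±13.
Track B: 47, 54, 61, 68 — arithmetic with common difference +7.
Track C: 27, 64, 125, 216 — perfect cubes starting at 3³.
Track D: 2, 4, 8, 16 — powers 2^1, 2^2, 2^3, ….
The 17th slot belongs to track A; its 5th term is 13.
Position 18 falls in track B as its term 5, giving 75.

13, 75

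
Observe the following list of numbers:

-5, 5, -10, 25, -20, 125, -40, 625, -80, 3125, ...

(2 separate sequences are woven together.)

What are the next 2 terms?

Odd-indexed and even-indexed terms follow separate rules.
Stream A: -5, -10, -20, -40, -80. Multiplying by 2 each time.
Stream B: 5, 25, 125, 625, 3125. Powers 5^1, 5^2, 5^3, ….
Position 11 → stream A, term 6 = -160.
Position 12 falls in stream B as its term 6, giving 15625.

-160, 15625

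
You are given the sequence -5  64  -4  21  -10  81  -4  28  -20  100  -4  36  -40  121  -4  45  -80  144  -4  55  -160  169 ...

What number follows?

Taking every 4th term gives 4 separate tracks.
Track A = -5, -10, -20, -40, -80, -160: geometric, ×2 each step.
Track B = 64, 81, 100, 121, 144, 169: the squares 8², 9², 10², ….
Track C = -4, -4, -4, -4, -4: constant -4.
Track D = 21, 28, 36, 45, 55: triangular numbers starting at T_6.
Position 23 falls in track C as its term 6, giving -4.

-4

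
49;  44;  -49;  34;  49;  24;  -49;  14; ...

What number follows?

49

Split by position mod 2 into 2 tracks.
Track A: 49, -49, 49, -49 (the oscillation 49·(−1)^(n+1)).
Track B: 44, 34, 24, 14 (linear: a_n = 54 − 10·n).
Position 9 → track A, term 5 = 49.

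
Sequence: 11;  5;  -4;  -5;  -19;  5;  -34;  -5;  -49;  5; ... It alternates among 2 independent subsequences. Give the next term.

-64

Odd-indexed and even-indexed terms follow separate rules.
Subsequence A = 11, -4, -19, -34, -49: subtracting 15 each time.
Subsequence B = 5, -5, 5, -5, 5: alternating ±5.
Position 11 falls in subsequence A as its term 6, giving -64.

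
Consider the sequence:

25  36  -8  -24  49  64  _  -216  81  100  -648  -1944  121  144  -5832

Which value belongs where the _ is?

-72

Reading positions in blocks of 4 reveals the pattern AABB — 2 tracks woven together.
Track A: 25, 36, 49, 64, 81, 100, 121, 144 (consecutive squares n² from n = 5).
Track B: -8, -24, ?, -216, -648, -1944, -5832 (geometric, ×3 each step).
Filling track B at index 3 by its rule yields -72.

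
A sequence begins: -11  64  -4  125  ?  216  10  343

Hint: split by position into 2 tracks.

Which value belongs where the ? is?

3

Positions 1, 3, 5, … form one subsequence and positions 2, 4, 6, … form another.
Subsequence A = -11, -4, ?, 10: arithmetic with common difference +7.
Subsequence B = 64, 125, 216, 343: the cubes 4³, 5³, 6³, ….
Filling subsequence A at index 3 by its rule yields 3.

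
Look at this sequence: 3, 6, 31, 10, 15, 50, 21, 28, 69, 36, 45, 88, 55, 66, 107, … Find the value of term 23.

The slot pattern repeats as AAB (period 3), so there are 2 interleaved tracks.
Subsequence A: 3, 6, 10, 15, 21, 28, 36, 45, 55, 66 (the triangular numbers T_2, T_3, …).
Subsequence B: 31, 50, 69, 88, 107 (linear: a_n = 12 + 19·n).
Position 23 → subsequence A, term 16 = 153.

153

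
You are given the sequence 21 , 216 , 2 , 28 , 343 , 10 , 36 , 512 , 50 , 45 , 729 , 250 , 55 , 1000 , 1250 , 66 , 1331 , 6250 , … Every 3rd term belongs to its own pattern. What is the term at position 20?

1728

The terms cycle through 3 interleaved subsequences.
Track A = 21, 28, 36, 45, 55, 66: triangular numbers n(n+1)/2 for n = 6, 7, ….
Track B = 216, 343, 512, 729, 1000, 1331: consecutive cubes n³ from n = 6.
Track C = 2, 10, 50, 250, 1250, 6250: geometric with ratio 5.
The 20th slot belongs to track B; its 7th term is 1728.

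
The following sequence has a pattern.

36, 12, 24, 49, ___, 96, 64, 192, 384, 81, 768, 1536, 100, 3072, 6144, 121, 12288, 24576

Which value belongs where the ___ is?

Positions follow the repeating pattern ABB; grouping by letter gives 2 tracks.
Track A: 36, 49, 64, 81, 100, 121 — consecutive squares n² from n = 6.
Track B: 12, 24, ?, 96, 192, 384, 768, 1536, 3072, 6144, 12288, 24576 — multiplying by 2 each time.
Track B's pattern makes the blank 48.

48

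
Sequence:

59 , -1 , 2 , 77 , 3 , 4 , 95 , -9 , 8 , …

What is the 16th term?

149

Taking every 3rd term gives 3 separate tracks.
Subsequence A: 59, 77, 95 — adding 18 each time.
Subsequence B: -1, 3, -9 — geometric with ratio -3.
Subsequence C: 2, 4, 8 — powers of 2.
The 16th slot belongs to subsequence A; its 6th term is 149.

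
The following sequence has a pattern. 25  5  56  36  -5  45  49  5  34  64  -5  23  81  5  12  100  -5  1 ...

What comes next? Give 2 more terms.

121, 5

The terms cycle through 3 interleaved subsequences.
Track A: 25, 36, 49, 64, 81, 100. The squares 5², 6², 7², ….
Track B: 5, -5, 5, -5, 5, -5. Alternating ±5.
Track C: 56, 45, 34, 23, 12, 1. Arithmetic with common difference −11.
Position 19 falls in track A as its term 7, giving 121.
Position 20 falls in track B as its term 7, giving 5.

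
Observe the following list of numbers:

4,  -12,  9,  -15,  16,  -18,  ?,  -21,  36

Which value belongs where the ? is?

The terms cycle through 2 interleaved subsequences.
Subsequence A: 4, 9, 16, ?, 36 — consecutive squares n² from n = 2.
Subsequence B: -12, -15, -18, -21 — arithmetic, step −3.
So the missing entry in subsequence A is 25.

25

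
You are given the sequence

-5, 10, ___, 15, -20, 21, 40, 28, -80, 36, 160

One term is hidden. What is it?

10

Positions 1, 3, 5, … form one subsequence and positions 2, 4, 6, … form another.
Track A: -5, ?, -20, 40, -80, 160 — a geometric progression (common ratio -2).
Track B: 10, 15, 21, 28, 36 — triangular numbers starting at T_4.
Track A's pattern makes the blank 10.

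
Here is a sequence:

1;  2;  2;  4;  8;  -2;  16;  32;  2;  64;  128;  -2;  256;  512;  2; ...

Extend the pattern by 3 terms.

1024, 2048, -2

Reading positions in blocks of 3 reveals the pattern AAB — 2 tracks woven together.
Track A: 1, 2, 4, 8, 16, 32, 64, 128, 256, 512. Successive powers of 2.
Track B: 2, -2, 2, -2, 2. The oscillation 2·(−1)^(n+1).
Position 16 falls in track A as its term 11, giving 1024.
Position 17 → track A, term 12 = 2048.
Position 18 falls in track B as its term 6, giving -2.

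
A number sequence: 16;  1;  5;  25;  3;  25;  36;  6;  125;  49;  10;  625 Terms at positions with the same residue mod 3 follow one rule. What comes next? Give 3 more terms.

64, 15, 3125

Taking every 3rd term gives 3 separate tracks.
Track A is 16, 25, 36, 49, which is the squares 4², 5², 6², ….
Track B is 1, 3, 6, 10, which is the triangular numbers T_1, T_2, ….
Track C is 5, 25, 125, 625, which is powers 5^1, 5^2, 5^3, ….
Term 13 comes from track A (its 5th entry): 64.
Term 14 comes from track B (its 5th entry): 15.
Position 15 falls in track C as its term 5, giving 3125.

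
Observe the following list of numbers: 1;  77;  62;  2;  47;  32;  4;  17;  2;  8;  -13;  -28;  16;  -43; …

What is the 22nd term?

128

Reading positions in blocks of 3 reveals the pattern ABB — 2 tracks woven together.
Track A: 1, 2, 4, 8, 16 — powers 2^0, 2^1, 2^2, ….
Track B: 77, 62, 47, 32, 17, 2, -13, -28, -43 — arithmetic, step −15.
Term 22 comes from track A (its 8th entry): 128.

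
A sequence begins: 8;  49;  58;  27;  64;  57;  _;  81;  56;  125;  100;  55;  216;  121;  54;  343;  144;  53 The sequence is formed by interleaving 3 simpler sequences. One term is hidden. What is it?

64

Taking every 3rd term gives 3 separate tracks.
Stream A = 8, 27, ?, 125, 216, 343: consecutive cubes n³ from n = 2.
Stream B = 49, 64, 81, 100, 121, 144: the squares 7², 8², 9², ….
Stream C = 58, 57, 56, 55, 54, 53: arithmetic, step −1.
Filling stream A at index 3 by its rule yields 64.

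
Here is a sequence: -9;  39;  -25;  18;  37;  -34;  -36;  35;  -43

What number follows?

72

Taking every 3rd term gives 3 separate tracks.
Track A = -9, 18, -36: multiplying by -2 each time.
Track B = 39, 37, 35: arithmetic with common difference −2.
Track C = -25, -34, -43: linear: a_n = -16 − 9·n.
The 10th slot belongs to track A; its 4th term is 72.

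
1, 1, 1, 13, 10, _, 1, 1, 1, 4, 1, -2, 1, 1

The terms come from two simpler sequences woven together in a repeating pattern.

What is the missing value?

Reading positions in blocks of 6 reveals the pattern AAABBB — 2 tracks woven together.
Subsequence A is 1, 1, 1, 1, 1, 1, 1, 1, which is constant 1.
Subsequence B is 13, 10, ?, 4, 1, -2, which is subtracting 3 each time.
Subsequence B's pattern makes the blank 7.

7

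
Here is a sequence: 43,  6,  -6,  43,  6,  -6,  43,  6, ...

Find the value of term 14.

6

Reading positions in blocks of 3 reveals the pattern ABB — 2 tracks woven together.
Track A: 43, 43, 43. The constant sequence 43.
Track B: 6, -6, 6, -6, 6. The oscillation 6·(−1)^(n+1).
Term 14 comes from track B (its 9th entry): 6.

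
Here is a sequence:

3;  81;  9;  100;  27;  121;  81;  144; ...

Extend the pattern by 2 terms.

243, 169

Taking every 2nd term gives 2 separate tracks.
Subsequence A: 3, 9, 27, 81. Successive powers of 3.
Subsequence B: 81, 100, 121, 144. Consecutive squares n² from n = 9.
The 9th slot belongs to subsequence A; its 5th term is 243.
Position 10 → subsequence B, term 5 = 169.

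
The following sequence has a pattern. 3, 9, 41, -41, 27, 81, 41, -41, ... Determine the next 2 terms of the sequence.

Reading positions in blocks of 4 reveals the pattern AABB — 2 tracks woven together.
Stream A is 3, 9, 27, 81, which is powers 3^1, 3^2, 3^3, ….
Stream B is 41, -41, 41, -41, which is oscillating between 41 and -41.
Term 9 comes from stream A (its 5th entry): 243.
Position 10 → stream A, term 6 = 729.

243, 729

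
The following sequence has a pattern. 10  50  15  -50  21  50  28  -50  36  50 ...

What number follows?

45

Positions 1, 3, 5, … form one subsequence and positions 2, 4, 6, … form another.
Track A: 10, 15, 21, 28, 36 (the triangular numbers T_4, T_5, …).
Track B: 50, -50, 50, -50, 50 (oscillating between 50 and -50).
The 11th slot belongs to track A; its 6th term is 45.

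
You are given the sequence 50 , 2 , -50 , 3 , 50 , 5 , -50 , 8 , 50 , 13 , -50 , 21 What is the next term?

50

Odd-indexed and even-indexed terms follow separate rules.
Stream A: 50, -50, 50, -50, 50, -50 (alternating ±50).
Stream B: 2, 3, 5, 8, 13, 21 (a Fibonacci-like recurrence a_n = a_{n-1} + a_{n-2}).
The 13th slot belongs to stream A; its 7th term is 50.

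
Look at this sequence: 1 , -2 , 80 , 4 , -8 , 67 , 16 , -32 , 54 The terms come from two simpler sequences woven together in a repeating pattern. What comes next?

The slot pattern repeats as AAB (period 3), so there are 2 interleaved tracks.
Stream A: 1, -2, 4, -8, 16, -32 (a geometric progression (common ratio -2)).
Stream B: 80, 67, 54 (arithmetic, step −13).
Term 10 comes from stream A (its 7th entry): 64.

64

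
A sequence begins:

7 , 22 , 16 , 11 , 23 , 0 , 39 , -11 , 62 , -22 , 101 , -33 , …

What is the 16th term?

-55

Odd-indexed and even-indexed terms follow separate rules.
Track A: 7, 16, 23, 39, 62, 101 — Fibonacci-style (each term is the sum of the two before it).
Track B: 22, 11, 0, -11, -22, -33 — subtracting 11 each time.
Position 16 falls in track B as its term 8, giving -55.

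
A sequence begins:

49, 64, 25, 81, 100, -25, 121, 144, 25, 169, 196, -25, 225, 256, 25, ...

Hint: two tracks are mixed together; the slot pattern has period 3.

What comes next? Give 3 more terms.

Reading positions in blocks of 3 reveals the pattern AAB — 2 tracks woven together.
Subsequence A: 49, 64, 81, 100, 121, 144, 169, 196, 225, 256. The squares 7², 8², 9², ….
Subsequence B: 25, -25, 25, -25, 25. Oscillating between 25 and -25.
Position 16 → subsequence A, term 11 = 289.
The 17th slot belongs to subsequence A; its 12th term is 324.
Position 18 falls in subsequence B as its term 6, giving -25.

289, 324, -25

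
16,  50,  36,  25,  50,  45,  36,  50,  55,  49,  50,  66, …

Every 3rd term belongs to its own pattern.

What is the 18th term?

91

Read the sequence 3 terms at a time; column i is its own pattern.
Track A: 16, 25, 36, 49 — the squares 4², 5², 6², ….
Track B: 50, 50, 50, 50 — the constant sequence 50.
Track C: 36, 45, 55, 66 — the triangular numbers T_8, T_9, ….
Position 18 falls in track C as its term 6, giving 91.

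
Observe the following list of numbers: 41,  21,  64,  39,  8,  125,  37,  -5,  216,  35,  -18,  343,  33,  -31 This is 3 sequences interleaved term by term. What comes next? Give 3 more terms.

512, 31, -44

Read the sequence 3 terms at a time; column i is its own pattern.
Subsequence A is 41, 39, 37, 35, 33, which is subtracting 2 each time.
Subsequence B is 21, 8, -5, -18, -31, which is arithmetic, step −13.
Subsequence C is 64, 125, 216, 343, which is perfect cubes starting at 4³.
Position 15 → subsequence C, term 5 = 512.
Term 16 comes from subsequence A (its 6th entry): 31.
Position 17 falls in subsequence B as its term 6, giving -44.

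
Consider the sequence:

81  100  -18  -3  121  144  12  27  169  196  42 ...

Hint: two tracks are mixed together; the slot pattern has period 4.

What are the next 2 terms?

Reading positions in blocks of 4 reveals the pattern AABB — 2 tracks woven together.
Track A: 81, 100, 121, 144, 169, 196. Consecutive squares n² from n = 9.
Track B: -18, -3, 12, 27, 42. Linear: a_n = -33 + 15·n.
Term 12 comes from track B (its 6th entry): 57.
Position 13 → track A, term 7 = 225.

57, 225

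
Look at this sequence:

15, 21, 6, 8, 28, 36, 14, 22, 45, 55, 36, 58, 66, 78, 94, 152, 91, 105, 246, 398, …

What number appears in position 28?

Positions follow the repeating pattern AABB; grouping by letter gives 2 tracks.
Track A = 15, 21, 28, 36, 45, 55, 66, 78, 91, 105: triangular numbers starting at T_5.
Track B = 6, 8, 14, 22, 36, 58, 94, 152, 246, 398: a Fibonacci-like recurrence a_n = a_{n-1} + a_{n-2}.
Term 28 comes from track B (its 14th entry): 2728.

2728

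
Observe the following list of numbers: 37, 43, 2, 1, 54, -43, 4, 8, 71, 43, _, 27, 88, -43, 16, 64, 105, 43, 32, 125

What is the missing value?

Split by position mod 4: positions 1, 5, 9, … form one track, and each other residue class forms its own.
Track A is 37, 54, 71, 88, 105, which is adding 17 each time.
Track B is 43, -43, 43, -43, 43, which is oscillating between 43 and -43.
Track C is 2, 4, ?, 16, 32, which is geometric, ×2 each step.
Track D is 1, 8, 27, 64, 125, which is the cubes 1³, 2³, 3³, ….
Filling track C at index 3 by its rule yields 8.

8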